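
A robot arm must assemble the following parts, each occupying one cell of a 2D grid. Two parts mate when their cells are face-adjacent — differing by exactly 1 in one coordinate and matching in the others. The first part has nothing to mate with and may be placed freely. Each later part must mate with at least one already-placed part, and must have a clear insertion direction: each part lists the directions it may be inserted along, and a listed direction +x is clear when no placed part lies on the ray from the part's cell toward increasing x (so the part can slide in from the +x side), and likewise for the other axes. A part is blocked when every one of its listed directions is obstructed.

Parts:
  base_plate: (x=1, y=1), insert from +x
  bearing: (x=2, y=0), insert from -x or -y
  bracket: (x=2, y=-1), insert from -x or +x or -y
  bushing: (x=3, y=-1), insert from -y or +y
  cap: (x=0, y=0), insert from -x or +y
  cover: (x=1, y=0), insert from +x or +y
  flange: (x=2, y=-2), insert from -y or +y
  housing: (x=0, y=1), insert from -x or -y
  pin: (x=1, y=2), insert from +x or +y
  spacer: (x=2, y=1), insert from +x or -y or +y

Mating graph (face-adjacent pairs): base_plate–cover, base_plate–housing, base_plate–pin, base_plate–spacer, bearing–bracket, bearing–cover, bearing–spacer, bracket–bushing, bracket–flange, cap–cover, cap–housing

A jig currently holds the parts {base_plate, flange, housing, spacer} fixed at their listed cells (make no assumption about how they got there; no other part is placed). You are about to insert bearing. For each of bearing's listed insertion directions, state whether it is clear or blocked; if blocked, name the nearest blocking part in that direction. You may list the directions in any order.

-x: ray from bearing(2, 0) has no placed part ⇒ clear
-y: nearest on ray is flange@(2, -2) ⇒ blocked

-x: clear; -y: blocked by flange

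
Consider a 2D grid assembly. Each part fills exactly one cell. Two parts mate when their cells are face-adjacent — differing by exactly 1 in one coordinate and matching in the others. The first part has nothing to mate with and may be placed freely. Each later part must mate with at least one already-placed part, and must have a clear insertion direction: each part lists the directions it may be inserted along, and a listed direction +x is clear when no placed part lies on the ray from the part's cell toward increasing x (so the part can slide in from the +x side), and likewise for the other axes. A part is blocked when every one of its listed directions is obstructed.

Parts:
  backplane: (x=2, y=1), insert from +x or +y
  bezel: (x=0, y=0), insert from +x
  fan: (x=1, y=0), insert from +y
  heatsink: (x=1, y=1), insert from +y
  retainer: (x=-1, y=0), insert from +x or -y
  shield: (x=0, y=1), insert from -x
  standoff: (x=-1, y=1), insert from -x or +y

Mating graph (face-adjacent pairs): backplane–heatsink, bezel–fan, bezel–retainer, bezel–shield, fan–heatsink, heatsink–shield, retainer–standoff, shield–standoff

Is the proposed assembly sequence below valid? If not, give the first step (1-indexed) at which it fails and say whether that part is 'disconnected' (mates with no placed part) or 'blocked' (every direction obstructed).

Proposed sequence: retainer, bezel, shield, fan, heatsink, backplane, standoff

Valid

1. retainer@(-1, 0) [+x clear] — {retainer}
2. bezel@(0, 0) [+x clear] — {bezel, retainer}
3. shield@(0, 1) [-x clear] — {bezel, retainer, shield}
4. fan@(1, 0) [+y clear] — {bezel, fan, retainer, shield}
5. heatsink@(1, 1) [+y clear] — {bezel, fan, heatsink, retainer, shield}
6. backplane@(2, 1) [+x clear] — {backplane, bezel, fan, heatsink, retainer, shield}
7. standoff@(-1, 1) [-x clear] — {backplane, bezel, fan, heatsink, retainer, shield, standoff}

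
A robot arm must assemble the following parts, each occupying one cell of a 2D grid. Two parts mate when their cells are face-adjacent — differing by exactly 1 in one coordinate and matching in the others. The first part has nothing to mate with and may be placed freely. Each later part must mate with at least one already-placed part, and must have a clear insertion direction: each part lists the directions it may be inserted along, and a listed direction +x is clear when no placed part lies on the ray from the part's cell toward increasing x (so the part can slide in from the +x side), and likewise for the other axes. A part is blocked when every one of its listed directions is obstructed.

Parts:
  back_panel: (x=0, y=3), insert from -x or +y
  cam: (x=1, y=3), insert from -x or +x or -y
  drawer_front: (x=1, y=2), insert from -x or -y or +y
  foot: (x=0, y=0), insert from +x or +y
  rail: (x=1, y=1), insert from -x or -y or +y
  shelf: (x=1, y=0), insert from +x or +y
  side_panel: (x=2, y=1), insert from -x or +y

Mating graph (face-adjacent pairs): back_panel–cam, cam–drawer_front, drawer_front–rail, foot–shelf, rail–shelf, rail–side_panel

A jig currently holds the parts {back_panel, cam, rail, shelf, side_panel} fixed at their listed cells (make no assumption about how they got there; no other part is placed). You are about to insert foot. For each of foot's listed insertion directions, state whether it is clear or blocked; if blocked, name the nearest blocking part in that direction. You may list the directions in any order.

+x: blocked by shelf; +y: blocked by back_panel

+x: nearest on ray is shelf@(1, 0) ⇒ blocked
+y: nearest on ray is back_panel@(0, 3) ⇒ blocked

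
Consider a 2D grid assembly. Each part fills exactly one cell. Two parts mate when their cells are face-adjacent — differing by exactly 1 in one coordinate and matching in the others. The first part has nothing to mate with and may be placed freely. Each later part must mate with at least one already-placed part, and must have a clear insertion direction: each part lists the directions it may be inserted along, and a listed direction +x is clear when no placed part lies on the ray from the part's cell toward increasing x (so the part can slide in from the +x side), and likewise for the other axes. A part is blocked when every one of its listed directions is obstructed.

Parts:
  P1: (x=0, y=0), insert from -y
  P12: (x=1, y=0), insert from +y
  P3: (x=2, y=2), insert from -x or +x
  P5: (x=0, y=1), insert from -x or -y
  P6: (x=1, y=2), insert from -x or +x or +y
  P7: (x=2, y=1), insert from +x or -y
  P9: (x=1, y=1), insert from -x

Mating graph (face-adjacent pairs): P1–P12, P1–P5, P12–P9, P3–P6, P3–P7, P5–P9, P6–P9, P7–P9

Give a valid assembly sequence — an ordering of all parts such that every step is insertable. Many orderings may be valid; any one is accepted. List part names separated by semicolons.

1. P1@(0, 0) [-y clear] — {P1}
2. P12@(1, 0) [+y clear] — {P1, P12}
3. P9@(1, 1) [-x clear] — {P1, P12, P9}
4. P5@(0, 1) [-x clear] — {P1, P12, P5, P9}
5. P7@(2, 1) [+x clear] — {P1, P12, P5, P7, P9}
6. P6@(1, 2) [-x clear] — {P1, P12, P5, P6, P7, P9}
7. P3@(2, 2) [+x clear] — {P1, P12, P3, P5, P6, P7, P9}

P1; P12; P9; P5; P7; P6; P3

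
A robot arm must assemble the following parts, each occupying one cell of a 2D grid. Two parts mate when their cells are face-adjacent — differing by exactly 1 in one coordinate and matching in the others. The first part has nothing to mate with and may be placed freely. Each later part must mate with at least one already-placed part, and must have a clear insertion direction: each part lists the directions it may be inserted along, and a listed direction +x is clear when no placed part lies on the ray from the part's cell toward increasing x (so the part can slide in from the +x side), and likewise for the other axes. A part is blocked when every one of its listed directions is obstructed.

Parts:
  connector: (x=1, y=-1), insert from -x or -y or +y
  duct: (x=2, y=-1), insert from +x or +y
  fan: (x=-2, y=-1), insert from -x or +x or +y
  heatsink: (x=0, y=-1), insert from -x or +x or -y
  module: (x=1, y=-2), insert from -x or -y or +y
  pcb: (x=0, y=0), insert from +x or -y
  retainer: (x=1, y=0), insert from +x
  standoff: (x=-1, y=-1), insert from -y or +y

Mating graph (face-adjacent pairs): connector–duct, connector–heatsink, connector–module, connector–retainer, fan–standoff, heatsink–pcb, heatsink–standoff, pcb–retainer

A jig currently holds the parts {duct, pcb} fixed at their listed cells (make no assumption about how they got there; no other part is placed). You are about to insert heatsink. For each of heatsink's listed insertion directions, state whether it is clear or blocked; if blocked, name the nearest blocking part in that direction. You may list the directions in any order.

+x: blocked by duct; -x: clear; -y: clear

-x: ray from heatsink(0, -1) has no placed part ⇒ clear
+x: nearest on ray is duct@(2, -1) ⇒ blocked
-y: ray from heatsink(0, -1) has no placed part ⇒ clear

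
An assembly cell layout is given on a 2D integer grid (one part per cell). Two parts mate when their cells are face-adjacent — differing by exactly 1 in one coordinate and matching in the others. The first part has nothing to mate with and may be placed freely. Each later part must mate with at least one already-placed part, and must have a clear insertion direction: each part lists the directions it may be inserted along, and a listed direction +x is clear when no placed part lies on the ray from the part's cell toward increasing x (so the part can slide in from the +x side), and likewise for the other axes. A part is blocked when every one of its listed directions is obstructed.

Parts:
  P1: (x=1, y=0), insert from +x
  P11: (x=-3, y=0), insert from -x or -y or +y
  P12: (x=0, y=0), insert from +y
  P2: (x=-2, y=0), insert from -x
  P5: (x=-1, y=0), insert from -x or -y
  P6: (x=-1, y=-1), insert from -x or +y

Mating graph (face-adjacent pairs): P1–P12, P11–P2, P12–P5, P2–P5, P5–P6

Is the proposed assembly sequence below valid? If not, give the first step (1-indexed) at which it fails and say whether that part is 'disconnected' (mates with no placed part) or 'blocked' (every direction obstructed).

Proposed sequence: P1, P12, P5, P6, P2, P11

Valid

1. P1@(1, 0) [+x clear] — {P1}
2. P12@(0, 0) [+y clear] — {P1, P12}
3. P5@(-1, 0) [-x clear] — {P1, P12, P5}
4. P6@(-1, -1) [-x clear] — {P1, P12, P5, P6}
5. P2@(-2, 0) [-x clear] — {P1, P12, P2, P5, P6}
6. P11@(-3, 0) [-x clear] — {P1, P11, P12, P2, P5, P6}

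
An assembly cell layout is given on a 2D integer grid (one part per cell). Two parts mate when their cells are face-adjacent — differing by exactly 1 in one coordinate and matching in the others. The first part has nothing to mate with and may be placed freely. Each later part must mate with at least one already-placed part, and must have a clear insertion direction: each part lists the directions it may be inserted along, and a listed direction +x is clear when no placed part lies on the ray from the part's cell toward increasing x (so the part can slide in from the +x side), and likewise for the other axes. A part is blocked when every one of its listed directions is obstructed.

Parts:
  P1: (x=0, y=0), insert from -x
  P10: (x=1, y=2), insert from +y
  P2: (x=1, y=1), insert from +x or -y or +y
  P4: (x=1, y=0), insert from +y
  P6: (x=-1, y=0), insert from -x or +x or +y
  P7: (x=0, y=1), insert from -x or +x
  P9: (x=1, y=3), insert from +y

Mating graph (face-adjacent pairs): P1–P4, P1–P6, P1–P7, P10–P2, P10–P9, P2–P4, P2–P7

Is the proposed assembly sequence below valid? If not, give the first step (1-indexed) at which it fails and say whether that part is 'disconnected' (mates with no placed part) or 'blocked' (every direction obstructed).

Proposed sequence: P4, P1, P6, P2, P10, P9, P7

Valid

1. P4@(1, 0) [+y clear] — {P4}
2. P1@(0, 0) [-x clear] — {P1, P4}
3. P6@(-1, 0) [-x clear] — {P1, P4, P6}
4. P2@(1, 1) [+x clear] — {P1, P2, P4, P6}
5. P10@(1, 2) [+y clear] — {P1, P10, P2, P4, P6}
6. P9@(1, 3) [+y clear] — {P1, P10, P2, P4, P6, P9}
7. P7@(0, 1) [-x clear] — {P1, P10, P2, P4, P6, P7, P9}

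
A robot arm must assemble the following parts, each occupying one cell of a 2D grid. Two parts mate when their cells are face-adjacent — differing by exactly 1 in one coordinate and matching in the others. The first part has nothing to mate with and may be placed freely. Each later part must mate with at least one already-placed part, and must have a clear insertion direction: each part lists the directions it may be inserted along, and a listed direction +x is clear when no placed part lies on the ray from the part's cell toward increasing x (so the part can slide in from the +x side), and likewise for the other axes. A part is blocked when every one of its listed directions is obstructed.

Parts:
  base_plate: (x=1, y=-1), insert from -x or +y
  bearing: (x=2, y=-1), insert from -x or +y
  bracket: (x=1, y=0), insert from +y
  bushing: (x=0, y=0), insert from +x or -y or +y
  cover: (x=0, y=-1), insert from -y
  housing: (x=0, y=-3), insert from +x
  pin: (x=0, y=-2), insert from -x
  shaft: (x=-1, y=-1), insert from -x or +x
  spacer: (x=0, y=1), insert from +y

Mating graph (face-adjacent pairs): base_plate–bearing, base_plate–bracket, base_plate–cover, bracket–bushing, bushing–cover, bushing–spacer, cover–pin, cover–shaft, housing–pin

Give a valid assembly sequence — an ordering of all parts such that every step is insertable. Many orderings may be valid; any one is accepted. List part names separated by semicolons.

bushing; bracket; base_plate; bearing; spacer; cover; shaft; pin; housing

1. bushing@(0, 0) [+x clear] — {bushing}
2. bracket@(1, 0) [+y clear] — {bracket, bushing}
3. base_plate@(1, -1) [-x clear] — {base_plate, bracket, bushing}
4. bearing@(2, -1) [+y clear] — {base_plate, bearing, bracket, bushing}
5. spacer@(0, 1) [+y clear] — {base_plate, bearing, bracket, bushing, spacer}
6. cover@(0, -1) [-y clear] — {base_plate, bearing, bracket, bushing, cover, spacer}
7. shaft@(-1, -1) [-x clear] — {base_plate, bearing, bracket, bushing, cover, shaft, spacer}
8. pin@(0, -2) [-x clear] — {base_plate, bearing, bracket, bushing, cover, pin, shaft, spacer}
9. housing@(0, -3) [+x clear] — {base_plate, bearing, bracket, bushing, cover, housing, pin, shaft, spacer}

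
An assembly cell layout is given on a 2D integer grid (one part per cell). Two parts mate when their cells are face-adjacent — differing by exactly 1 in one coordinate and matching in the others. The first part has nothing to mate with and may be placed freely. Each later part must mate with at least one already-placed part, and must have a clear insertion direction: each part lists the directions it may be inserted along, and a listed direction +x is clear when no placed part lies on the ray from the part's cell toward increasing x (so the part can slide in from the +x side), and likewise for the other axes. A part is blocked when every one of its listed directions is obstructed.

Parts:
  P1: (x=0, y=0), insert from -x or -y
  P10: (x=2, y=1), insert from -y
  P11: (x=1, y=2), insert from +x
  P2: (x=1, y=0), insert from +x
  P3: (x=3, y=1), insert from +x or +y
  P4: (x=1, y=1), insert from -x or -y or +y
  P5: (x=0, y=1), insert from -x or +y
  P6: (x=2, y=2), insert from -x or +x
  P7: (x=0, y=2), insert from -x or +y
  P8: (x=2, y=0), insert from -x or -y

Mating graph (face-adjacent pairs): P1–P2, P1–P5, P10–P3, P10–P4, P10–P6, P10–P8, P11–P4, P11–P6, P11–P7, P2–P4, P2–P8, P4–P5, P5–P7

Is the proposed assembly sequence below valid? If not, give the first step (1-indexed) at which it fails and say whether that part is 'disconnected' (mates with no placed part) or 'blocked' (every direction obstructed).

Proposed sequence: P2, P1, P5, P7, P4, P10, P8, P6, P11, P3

1. P2@(1, 0) [+x clear] — {P2}
2. P1@(0, 0) [-x clear] — {P1, P2}
3. P5@(0, 1) [-x clear] — {P1, P2, P5}
4. P7@(0, 2) [-x clear] — {P1, P2, P5, P7}
5. P4@(1, 1) [+y clear] — {P1, P2, P4, P5, P7}
6. P10@(2, 1) [-y clear] — {P1, P10, P2, P4, P5, P7}
7. P8@(2, 0) [-y clear] — {P1, P10, P2, P4, P5, P7, P8}
8. P6@(2, 2) [+x clear] — {P1, P10, P2, P4, P5, P6, P7, P8}
9. P11@(1, 2) — +x all obstructed ⇒ blocked

Invalid at step 9 (blocked)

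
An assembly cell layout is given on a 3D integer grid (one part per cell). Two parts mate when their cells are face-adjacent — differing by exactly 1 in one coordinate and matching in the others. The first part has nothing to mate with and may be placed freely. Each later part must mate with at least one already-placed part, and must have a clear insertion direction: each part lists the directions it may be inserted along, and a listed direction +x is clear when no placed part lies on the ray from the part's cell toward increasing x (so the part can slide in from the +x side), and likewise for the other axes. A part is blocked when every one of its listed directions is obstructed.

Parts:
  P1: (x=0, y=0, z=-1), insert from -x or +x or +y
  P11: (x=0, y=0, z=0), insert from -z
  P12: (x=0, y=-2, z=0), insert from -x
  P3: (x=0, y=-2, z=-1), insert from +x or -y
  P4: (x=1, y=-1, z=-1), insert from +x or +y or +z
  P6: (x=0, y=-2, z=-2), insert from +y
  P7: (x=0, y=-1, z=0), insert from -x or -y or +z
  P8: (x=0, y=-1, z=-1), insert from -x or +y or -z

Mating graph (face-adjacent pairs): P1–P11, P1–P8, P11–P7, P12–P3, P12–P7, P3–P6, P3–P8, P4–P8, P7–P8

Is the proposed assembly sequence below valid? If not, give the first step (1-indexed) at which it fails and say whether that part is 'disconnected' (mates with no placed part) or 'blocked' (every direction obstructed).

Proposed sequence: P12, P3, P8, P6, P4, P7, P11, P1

1. P12@(0, -2, 0) [-x clear] — {P12}
2. P3@(0, -2, -1) [+x clear] — {P12, P3}
3. P8@(0, -1, -1) [-x clear] — {P12, P3, P8}
4. P6@(0, -2, -2) [+y clear] — {P12, P3, P6, P8}
5. P4@(1, -1, -1) [+x clear] — {P12, P3, P4, P6, P8}
6. P7@(0, -1, 0) [-x clear] — {P12, P3, P4, P6, P7, P8}
7. P11@(0, 0, 0) [-z clear] — {P11, P12, P3, P4, P6, P7, P8}
8. P1@(0, 0, -1) [-x clear] — {P1, P11, P12, P3, P4, P6, P7, P8}

Valid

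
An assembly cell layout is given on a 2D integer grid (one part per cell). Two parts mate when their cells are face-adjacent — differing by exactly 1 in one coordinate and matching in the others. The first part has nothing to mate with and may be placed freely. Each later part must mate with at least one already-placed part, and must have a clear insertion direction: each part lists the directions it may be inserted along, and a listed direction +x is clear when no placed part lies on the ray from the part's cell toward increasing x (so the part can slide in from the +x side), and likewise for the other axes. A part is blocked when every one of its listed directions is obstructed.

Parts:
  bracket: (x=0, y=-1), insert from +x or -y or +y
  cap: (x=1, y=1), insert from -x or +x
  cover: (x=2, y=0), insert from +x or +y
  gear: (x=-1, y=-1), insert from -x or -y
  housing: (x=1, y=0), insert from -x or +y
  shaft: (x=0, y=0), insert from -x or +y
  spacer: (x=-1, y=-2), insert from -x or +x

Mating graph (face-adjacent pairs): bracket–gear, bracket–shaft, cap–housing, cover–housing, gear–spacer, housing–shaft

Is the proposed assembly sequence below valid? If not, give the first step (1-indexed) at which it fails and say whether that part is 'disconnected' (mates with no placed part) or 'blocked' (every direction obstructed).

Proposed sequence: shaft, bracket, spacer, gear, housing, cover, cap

Invalid at step 3 (disconnected)

1. shaft@(0, 0) [-x clear] — {shaft}
2. bracket@(0, -1) [+x clear] — {bracket, shaft}
3. spacer@(-1, -2) — no placed neighbour ⇒ disconnected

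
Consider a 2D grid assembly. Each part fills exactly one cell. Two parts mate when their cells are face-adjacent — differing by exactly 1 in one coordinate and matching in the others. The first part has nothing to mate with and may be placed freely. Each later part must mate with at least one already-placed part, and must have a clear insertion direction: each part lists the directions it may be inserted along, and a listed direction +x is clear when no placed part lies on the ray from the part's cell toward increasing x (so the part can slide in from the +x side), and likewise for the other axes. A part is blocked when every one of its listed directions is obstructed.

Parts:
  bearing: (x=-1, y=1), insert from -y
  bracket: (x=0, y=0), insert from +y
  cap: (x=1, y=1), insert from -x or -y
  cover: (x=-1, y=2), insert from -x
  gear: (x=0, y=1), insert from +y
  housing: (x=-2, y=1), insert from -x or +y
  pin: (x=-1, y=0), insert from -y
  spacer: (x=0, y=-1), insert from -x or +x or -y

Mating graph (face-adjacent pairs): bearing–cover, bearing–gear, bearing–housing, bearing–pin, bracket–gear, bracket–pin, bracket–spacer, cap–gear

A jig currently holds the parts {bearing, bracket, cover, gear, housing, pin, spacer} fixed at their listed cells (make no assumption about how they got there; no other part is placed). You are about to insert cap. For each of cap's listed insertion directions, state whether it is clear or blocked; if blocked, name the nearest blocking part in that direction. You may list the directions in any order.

-x: nearest on ray is gear@(0, 1) ⇒ blocked
-y: ray from cap(1, 1) has no placed part ⇒ clear

-x: blocked by gear; -y: clear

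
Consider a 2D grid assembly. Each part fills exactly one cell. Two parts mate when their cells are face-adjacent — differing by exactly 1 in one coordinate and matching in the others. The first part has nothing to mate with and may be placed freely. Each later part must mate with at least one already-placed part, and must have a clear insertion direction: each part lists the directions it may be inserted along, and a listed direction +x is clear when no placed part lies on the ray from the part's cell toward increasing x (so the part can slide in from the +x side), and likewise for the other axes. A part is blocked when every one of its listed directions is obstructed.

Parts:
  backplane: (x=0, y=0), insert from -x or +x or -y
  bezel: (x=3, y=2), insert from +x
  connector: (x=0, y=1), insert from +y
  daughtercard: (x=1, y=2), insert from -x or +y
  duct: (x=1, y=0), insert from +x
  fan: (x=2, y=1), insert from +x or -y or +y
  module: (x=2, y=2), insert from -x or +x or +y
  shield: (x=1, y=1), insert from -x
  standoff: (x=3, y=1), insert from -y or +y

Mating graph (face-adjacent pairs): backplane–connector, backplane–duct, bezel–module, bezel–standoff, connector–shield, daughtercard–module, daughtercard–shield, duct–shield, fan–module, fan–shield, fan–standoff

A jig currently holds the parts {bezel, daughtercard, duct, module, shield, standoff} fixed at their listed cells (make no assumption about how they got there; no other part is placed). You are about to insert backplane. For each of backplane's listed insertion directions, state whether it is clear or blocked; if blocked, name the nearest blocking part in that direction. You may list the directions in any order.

-x: ray from backplane(0, 0) has no placed part ⇒ clear
+x: nearest on ray is duct@(1, 0) ⇒ blocked
-y: ray from backplane(0, 0) has no placed part ⇒ clear

+x: blocked by duct; -x: clear; -y: clear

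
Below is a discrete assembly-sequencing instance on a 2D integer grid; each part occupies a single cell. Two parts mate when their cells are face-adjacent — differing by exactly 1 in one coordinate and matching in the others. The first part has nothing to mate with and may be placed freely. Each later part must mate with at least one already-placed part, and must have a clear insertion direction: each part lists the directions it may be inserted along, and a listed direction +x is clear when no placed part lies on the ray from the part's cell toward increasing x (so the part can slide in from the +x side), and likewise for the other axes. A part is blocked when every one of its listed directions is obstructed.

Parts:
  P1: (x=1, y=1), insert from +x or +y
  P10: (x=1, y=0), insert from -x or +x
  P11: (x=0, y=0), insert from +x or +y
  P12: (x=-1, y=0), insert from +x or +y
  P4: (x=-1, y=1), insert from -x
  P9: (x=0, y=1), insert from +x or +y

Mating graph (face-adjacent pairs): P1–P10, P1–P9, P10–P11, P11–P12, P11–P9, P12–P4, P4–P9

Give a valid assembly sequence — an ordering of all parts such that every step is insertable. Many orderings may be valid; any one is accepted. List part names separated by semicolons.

1. P4@(-1, 1) [-x clear] — {P4}
2. P9@(0, 1) [+x clear] — {P4, P9}
3. P1@(1, 1) [+x clear] — {P1, P4, P9}
4. P12@(-1, 0) [+x clear] — {P1, P12, P4, P9}
5. P11@(0, 0) [+x clear] — {P1, P11, P12, P4, P9}
6. P10@(1, 0) [+x clear] — {P1, P10, P11, P12, P4, P9}

P4; P9; P1; P12; P11; P10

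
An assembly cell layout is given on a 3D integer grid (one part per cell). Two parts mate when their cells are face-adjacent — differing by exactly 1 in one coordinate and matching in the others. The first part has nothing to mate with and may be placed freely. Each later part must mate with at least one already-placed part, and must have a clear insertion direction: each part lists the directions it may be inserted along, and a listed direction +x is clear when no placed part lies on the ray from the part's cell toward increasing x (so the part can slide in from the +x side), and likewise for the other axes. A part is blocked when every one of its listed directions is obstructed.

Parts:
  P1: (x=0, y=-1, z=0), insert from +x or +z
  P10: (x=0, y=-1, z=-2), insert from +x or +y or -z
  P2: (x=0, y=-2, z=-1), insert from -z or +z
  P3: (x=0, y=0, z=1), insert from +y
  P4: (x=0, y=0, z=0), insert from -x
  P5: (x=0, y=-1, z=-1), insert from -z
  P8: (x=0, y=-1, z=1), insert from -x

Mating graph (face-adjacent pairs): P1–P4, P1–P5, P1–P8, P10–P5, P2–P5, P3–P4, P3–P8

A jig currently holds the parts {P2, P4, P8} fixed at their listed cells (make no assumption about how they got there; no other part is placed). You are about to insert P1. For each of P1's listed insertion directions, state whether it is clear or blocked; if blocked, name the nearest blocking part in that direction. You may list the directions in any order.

+x: clear; +z: blocked by P8

+x: ray from P1(0, -1, 0) has no placed part ⇒ clear
+z: nearest on ray is P8@(0, -1, 1) ⇒ blocked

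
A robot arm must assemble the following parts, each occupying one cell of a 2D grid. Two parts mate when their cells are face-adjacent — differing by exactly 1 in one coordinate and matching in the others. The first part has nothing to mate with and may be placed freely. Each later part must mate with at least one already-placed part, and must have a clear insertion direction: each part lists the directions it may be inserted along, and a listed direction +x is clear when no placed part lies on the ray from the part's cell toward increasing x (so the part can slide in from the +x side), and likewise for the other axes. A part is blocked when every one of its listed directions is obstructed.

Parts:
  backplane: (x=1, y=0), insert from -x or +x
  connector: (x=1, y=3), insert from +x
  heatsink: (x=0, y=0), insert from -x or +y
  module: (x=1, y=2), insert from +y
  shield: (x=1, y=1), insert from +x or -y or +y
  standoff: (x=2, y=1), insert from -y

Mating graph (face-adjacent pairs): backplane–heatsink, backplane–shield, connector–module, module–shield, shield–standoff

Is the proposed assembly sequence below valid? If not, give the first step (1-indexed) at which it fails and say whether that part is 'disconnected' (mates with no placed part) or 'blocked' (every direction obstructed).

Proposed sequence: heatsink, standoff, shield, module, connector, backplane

1. heatsink@(0, 0) [-x clear] — {heatsink}
2. standoff@(2, 1) — no placed neighbour ⇒ disconnected

Invalid at step 2 (disconnected)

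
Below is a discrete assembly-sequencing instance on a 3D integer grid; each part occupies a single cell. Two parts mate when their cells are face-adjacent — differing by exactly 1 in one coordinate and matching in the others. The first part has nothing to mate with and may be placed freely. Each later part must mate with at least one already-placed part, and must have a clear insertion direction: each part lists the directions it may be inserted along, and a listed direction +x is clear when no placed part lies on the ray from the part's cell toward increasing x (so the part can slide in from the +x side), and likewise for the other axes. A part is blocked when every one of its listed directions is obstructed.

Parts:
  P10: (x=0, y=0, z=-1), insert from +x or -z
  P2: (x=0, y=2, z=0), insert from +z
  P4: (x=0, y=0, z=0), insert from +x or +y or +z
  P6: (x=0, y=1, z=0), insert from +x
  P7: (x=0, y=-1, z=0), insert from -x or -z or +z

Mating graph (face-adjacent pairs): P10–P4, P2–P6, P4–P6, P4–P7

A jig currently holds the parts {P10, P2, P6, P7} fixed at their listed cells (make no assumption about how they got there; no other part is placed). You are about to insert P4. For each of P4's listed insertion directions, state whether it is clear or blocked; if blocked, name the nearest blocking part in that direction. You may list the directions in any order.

+x: ray from P4(0, 0, 0) has no placed part ⇒ clear
+y: nearest on ray is P6@(0, 1, 0) ⇒ blocked
+z: ray from P4(0, 0, 0) has no placed part ⇒ clear

+x: clear; +y: blocked by P6; +z: clear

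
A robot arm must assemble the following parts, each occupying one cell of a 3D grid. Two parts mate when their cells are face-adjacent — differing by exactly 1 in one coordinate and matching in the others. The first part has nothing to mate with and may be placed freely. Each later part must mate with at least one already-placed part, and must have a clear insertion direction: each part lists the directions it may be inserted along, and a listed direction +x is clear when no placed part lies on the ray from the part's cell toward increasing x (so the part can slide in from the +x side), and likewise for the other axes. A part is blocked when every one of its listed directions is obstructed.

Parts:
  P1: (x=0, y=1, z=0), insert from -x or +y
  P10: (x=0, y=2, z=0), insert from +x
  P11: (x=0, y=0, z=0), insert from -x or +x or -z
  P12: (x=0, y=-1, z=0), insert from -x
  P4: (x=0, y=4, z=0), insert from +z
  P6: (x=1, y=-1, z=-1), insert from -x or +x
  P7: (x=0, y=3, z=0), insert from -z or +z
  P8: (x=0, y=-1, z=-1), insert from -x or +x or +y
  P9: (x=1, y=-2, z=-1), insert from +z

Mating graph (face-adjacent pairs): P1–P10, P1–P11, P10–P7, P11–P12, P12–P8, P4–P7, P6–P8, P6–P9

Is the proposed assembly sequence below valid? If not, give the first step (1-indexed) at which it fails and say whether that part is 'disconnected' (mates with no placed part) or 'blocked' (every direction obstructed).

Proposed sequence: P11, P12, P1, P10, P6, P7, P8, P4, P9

Invalid at step 5 (disconnected)

1. P11@(0, 0, 0) [-x clear] — {P11}
2. P12@(0, -1, 0) [-x clear] — {P11, P12}
3. P1@(0, 1, 0) [-x clear] — {P1, P11, P12}
4. P10@(0, 2, 0) [+x clear] — {P1, P10, P11, P12}
5. P6@(1, -1, -1) — no placed neighbour ⇒ disconnected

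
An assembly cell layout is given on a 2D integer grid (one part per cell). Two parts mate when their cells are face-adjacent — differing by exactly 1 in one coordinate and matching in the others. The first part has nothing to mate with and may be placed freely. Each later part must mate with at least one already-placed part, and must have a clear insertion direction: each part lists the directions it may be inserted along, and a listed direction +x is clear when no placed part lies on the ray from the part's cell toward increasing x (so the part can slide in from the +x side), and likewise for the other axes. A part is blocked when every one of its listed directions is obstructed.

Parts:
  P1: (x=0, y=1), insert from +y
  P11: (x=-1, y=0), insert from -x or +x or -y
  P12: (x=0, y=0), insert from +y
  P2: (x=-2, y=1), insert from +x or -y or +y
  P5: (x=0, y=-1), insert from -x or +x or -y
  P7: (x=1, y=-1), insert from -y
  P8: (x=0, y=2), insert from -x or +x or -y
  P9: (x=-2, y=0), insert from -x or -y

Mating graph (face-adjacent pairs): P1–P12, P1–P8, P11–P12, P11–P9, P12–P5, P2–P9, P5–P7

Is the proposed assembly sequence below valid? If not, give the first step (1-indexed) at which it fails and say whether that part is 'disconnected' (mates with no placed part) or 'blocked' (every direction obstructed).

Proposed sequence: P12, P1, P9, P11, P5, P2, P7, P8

1. P12@(0, 0) [+y clear] — {P12}
2. P1@(0, 1) [+y clear] — {P1, P12}
3. P9@(-2, 0) — no placed neighbour ⇒ disconnected

Invalid at step 3 (disconnected)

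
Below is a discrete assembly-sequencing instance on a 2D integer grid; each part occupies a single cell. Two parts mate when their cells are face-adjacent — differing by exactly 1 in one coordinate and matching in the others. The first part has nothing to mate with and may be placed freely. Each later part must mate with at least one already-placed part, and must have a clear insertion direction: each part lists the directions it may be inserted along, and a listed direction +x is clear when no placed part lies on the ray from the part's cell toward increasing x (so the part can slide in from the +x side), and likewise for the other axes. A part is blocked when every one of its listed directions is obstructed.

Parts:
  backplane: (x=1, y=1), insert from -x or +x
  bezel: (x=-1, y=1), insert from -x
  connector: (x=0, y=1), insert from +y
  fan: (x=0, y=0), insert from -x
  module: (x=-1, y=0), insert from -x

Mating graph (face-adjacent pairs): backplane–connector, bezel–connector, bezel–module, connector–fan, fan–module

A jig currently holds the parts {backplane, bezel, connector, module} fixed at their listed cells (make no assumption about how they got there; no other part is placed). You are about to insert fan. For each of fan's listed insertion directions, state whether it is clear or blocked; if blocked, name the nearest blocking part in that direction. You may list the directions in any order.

-x: blocked by module

-x: nearest on ray is module@(-1, 0) ⇒ blocked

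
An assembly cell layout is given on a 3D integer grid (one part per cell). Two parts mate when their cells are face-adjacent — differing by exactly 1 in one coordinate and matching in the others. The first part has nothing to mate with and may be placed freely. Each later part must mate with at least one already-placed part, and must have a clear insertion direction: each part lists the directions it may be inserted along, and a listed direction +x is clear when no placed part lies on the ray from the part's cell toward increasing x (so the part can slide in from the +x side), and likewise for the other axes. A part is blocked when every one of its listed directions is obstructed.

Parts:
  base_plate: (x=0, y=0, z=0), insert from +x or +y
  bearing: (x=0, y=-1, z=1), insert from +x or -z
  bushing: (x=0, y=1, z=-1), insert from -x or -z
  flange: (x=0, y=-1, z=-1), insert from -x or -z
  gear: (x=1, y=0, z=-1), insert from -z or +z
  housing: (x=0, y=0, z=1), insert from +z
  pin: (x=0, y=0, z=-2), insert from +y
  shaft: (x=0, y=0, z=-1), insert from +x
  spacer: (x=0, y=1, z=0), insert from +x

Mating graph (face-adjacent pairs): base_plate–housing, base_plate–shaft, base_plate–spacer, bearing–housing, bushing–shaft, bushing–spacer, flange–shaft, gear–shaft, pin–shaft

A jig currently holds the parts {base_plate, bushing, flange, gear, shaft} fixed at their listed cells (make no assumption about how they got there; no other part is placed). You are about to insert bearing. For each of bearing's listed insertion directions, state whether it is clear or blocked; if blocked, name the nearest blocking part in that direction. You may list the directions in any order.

+x: clear; -z: blocked by flange

+x: ray from bearing(0, -1, 1) has no placed part ⇒ clear
-z: nearest on ray is flange@(0, -1, -1) ⇒ blocked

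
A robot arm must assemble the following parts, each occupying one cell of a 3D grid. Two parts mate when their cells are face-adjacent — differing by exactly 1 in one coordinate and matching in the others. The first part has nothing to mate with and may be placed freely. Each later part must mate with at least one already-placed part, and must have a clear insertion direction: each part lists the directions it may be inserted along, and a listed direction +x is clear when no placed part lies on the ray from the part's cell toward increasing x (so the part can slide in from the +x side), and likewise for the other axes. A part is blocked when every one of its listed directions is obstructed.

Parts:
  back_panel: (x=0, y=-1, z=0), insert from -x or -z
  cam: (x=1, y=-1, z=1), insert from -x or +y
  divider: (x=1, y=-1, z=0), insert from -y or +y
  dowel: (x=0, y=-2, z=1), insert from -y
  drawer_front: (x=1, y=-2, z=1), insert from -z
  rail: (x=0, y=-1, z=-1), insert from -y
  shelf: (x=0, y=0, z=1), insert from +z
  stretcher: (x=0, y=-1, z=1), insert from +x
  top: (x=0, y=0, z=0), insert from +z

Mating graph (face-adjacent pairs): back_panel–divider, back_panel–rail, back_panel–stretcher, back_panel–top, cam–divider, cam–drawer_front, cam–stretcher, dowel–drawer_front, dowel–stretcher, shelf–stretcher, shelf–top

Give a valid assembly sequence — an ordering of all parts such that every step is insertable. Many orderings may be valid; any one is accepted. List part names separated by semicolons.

1. divider@(1, -1, 0) [-y clear] — {divider}
2. back_panel@(0, -1, 0) [-x clear] — {back_panel, divider}
3. top@(0, 0, 0) [+z clear] — {back_panel, divider, top}
4. stretcher@(0, -1, 1) [+x clear] — {back_panel, divider, stretcher, top}
5. cam@(1, -1, 1) [+y clear] — {back_panel, cam, divider, stretcher, top}
6. shelf@(0, 0, 1) [+z clear] — {back_panel, cam, divider, shelf, stretcher, top}
7. dowel@(0, -2, 1) [-y clear] — {back_panel, cam, divider, dowel, shelf, stretcher, top}
8. rail@(0, -1, -1) [-y clear] — {back_panel, cam, divider, dowel, rail, shelf, stretcher, top}
9. drawer_front@(1, -2, 1) [-z clear] — {back_panel, cam, divider, dowel, drawer_front, rail, shelf, stretcher, top}

divider; back_panel; top; stretcher; cam; shelf; dowel; rail; drawer_front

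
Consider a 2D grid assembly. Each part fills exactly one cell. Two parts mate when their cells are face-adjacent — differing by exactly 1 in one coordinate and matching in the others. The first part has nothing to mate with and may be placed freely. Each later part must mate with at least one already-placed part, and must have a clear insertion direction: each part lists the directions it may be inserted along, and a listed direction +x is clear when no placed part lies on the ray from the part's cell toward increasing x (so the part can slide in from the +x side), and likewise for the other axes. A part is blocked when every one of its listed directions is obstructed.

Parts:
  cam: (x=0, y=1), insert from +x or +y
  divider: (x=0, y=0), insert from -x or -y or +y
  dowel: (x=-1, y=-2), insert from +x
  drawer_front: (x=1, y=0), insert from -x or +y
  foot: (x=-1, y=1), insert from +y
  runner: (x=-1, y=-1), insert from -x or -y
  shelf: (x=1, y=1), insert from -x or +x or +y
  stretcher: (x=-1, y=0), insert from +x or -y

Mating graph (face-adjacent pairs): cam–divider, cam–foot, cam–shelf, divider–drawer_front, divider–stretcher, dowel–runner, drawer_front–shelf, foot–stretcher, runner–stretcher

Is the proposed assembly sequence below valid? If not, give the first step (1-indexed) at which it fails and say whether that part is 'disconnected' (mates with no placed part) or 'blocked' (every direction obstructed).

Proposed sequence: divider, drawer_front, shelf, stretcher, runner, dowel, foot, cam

Valid

1. divider@(0, 0) [-x clear] — {divider}
2. drawer_front@(1, 0) [+y clear] — {divider, drawer_front}
3. shelf@(1, 1) [-x clear] — {divider, drawer_front, shelf}
4. stretcher@(-1, 0) [-y clear] — {divider, drawer_front, shelf, stretcher}
5. runner@(-1, -1) [-x clear] — {divider, drawer_front, runner, shelf, stretcher}
6. dowel@(-1, -2) [+x clear] — {divider, dowel, drawer_front, runner, shelf, stretcher}
7. foot@(-1, 1) [+y clear] — {divider, dowel, drawer_front, foot, runner, shelf, stretcher}
8. cam@(0, 1) [+y clear] — {cam, divider, dowel, drawer_front, foot, runner, shelf, stretcher}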